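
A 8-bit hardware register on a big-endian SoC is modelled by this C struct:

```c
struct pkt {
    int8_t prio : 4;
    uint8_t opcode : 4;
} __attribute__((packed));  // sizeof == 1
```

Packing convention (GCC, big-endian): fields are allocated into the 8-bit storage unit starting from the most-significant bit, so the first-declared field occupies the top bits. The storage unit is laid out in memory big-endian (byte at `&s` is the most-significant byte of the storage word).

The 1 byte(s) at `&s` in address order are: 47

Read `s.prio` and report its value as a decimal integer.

4

[0]=0x47 (big-endian) → word 0x47
prio:4 @ bit 4 → (0x47>>4)&0xf = 0x4  ←
opcode:4 @ bit 0 → (0x47>>0)&0xf = 0x7
prio signed 4b, MSB=0: value = 4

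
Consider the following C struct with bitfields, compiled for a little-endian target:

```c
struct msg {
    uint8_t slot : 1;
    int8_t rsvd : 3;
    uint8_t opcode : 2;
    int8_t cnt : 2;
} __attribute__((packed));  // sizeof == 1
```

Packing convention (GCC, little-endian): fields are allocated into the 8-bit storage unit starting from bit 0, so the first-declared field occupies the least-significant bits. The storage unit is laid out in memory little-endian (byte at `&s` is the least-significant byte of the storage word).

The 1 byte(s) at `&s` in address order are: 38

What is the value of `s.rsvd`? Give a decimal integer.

[0]=0x38 (little-endian) → word 0x38
slot [0+:1] = (word>>0) & 0x1 = 0
rsvd [1+:3] = (word>>1) & 0x7 = 4  ←
opcode [4+:2] = (word>>4) & 0x3 = 3
cnt [6+:2] = (word>>6) & 0x3 = 0
rsvd signed 3b, MSB=1: 4 - 8 = -4

-4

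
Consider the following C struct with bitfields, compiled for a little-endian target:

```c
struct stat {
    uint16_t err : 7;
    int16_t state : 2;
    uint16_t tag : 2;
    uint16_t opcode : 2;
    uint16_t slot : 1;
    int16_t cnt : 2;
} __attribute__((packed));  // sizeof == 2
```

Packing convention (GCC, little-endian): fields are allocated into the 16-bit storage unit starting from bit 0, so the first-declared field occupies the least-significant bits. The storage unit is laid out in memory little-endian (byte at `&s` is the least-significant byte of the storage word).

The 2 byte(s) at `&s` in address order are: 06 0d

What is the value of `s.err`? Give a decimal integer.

6

[0]=0x06 [1]=0x0d (little-endian) → word 0x0d06
err:7 @ bit 0 → (0x0d06>>0)&0x7f = 0x6  ←
state:2 @ bit 7 → (0x0d06>>7)&0x3 = 0x2
tag:2 @ bit 9 → (0x0d06>>9)&0x3 = 0x2
opcode:2 @ bit 11 → (0x0d06>>11)&0x3 = 0x1
slot:1 @ bit 13 → (0x0d06>>13)&0x1 = 0x0
cnt:2 @ bit 14 → (0x0d06>>14)&0x3 = 0x0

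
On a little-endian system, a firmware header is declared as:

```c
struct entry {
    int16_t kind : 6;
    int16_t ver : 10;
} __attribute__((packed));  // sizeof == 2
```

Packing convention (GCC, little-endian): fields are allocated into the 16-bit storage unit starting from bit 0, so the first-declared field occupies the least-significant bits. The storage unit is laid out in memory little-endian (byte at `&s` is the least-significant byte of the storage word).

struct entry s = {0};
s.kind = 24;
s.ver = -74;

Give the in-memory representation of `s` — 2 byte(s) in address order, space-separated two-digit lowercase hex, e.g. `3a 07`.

98 ed

kind (6b) val=24 bits=0x18 at bit 0: 0x0018
ver (10b) val=-74 bits=0x3b6 at bit 6: 0xed98
word = 0xed98 → little-endian bytes:
  [0]=0x98  [1]=0xed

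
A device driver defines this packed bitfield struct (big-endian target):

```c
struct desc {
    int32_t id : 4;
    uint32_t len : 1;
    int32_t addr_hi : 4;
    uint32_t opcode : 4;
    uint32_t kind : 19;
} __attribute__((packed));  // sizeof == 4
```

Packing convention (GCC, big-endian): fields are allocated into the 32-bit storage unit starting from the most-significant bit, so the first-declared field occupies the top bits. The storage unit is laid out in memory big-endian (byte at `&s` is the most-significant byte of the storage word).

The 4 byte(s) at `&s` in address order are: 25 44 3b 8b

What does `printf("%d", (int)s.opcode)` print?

8

[0]=0x25 [1]=0x44 [2]=0x3b [3]=0x8b (big-endian) → word 0x25443b8b
id:4 @ bit 28 → (0x25443b8b>>28)&0xf = 0x2
len:1 @ bit 27 → (0x25443b8b>>27)&0x1 = 0x0
addr_hi:4 @ bit 23 → (0x25443b8b>>23)&0xf = 0xa
opcode:4 @ bit 19 → (0x25443b8b>>19)&0xf = 0x8  ←
kind:19 @ bit 0 → (0x25443b8b>>0)&0x7ffff = 0x43b8b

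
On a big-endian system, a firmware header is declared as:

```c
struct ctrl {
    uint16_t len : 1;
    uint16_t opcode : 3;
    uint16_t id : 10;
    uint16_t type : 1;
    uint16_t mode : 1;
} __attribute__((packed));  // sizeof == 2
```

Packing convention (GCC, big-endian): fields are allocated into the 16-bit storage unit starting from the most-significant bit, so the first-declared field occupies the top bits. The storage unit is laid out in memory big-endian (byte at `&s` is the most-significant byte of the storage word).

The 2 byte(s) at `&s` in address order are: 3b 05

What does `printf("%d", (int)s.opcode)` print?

3

[0]=0x3b [1]=0x05 (big-endian) → word 0x3b05
len [15+:1] = (word>>15) & 0x1 = 0
opcode [12+:3] = (word>>12) & 0x7 = 3  ←
id [2+:10] = (word>>2) & 0x3ff = 705
type [1+:1] = (word>>1) & 0x1 = 0
mode [0+:1] = (word>>0) & 0x1 = 1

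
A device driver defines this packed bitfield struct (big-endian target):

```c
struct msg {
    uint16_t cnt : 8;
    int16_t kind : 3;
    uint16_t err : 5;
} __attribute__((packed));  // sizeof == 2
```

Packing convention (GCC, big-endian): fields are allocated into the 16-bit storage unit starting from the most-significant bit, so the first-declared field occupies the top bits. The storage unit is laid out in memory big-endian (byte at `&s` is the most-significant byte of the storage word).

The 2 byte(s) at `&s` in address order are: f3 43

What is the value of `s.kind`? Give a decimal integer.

2

[0]=0xf3 [1]=0x43 (big-endian) → word 0xf343
cnt:8 @ bit 8 → (0xf343>>8)&0xff = 0xf3
kind:3 @ bit 5 → (0xf343>>5)&0x7 = 0x2  ←
err:5 @ bit 0 → (0xf343>>0)&0x1f = 0x3
kind signed 3b, MSB=0: value = 2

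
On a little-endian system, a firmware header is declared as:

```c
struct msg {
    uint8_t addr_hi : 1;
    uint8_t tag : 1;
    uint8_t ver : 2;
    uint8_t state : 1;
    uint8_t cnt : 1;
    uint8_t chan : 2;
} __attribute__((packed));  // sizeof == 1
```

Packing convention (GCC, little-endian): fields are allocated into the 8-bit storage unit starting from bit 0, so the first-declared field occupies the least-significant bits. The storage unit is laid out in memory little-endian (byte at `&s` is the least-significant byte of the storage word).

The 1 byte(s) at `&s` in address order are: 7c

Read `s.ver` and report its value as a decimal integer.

[0]=0x7c (little-endian) → word 0x7c
addr_hi [0+:1] = (word>>0) & 0x1 = 0
tag [1+:1] = (word>>1) & 0x1 = 0
ver [2+:2] = (word>>2) & 0x3 = 3  ←
state [4+:1] = (word>>4) & 0x1 = 1
cnt [5+:1] = (word>>5) & 0x1 = 1
chan [6+:2] = (word>>6) & 0x3 = 1

3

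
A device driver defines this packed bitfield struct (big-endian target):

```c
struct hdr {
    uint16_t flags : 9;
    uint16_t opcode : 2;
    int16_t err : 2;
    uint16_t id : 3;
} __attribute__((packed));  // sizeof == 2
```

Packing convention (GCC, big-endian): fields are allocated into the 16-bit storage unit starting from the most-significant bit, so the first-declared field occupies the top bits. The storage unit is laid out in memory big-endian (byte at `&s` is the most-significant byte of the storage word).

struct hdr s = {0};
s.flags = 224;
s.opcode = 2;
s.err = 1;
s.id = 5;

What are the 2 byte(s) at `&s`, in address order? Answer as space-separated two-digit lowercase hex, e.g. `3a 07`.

flags:9 = 224 → 0xe0 << 7 → word 0x7000
opcode:2 = 2 → 0x2 << 5 → word 0x7040
err:2 = 1 → 0x1 << 3 → word 0x7048
id:3 = 5 → 0x5 << 0 → word 0x704d
word = 0x704d → big-endian bytes:
  [0]=0x70  [1]=0x4d

70 4d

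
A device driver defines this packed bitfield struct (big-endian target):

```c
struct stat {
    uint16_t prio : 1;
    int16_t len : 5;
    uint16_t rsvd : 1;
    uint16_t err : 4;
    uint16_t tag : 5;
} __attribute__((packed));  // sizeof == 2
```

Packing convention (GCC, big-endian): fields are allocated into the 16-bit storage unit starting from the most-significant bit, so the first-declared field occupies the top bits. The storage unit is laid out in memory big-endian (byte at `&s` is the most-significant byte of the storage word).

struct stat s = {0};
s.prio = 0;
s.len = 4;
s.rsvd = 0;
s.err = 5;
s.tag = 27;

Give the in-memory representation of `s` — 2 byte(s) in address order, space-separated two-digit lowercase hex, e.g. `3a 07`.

prio:1 = 0 → 0x0 << 15 → word 0x0000
len:5 = 4 → 0x4 << 10 → word 0x1000
rsvd:1 = 0 → 0x0 << 9 → word 0x1000
err:4 = 5 → 0x5 << 5 → word 0x10a0
tag:5 = 27 → 0x1b << 0 → word 0x10bb
word = 0x10bb → big-endian bytes:
  [0]=0x10  [1]=0xbb

10 bb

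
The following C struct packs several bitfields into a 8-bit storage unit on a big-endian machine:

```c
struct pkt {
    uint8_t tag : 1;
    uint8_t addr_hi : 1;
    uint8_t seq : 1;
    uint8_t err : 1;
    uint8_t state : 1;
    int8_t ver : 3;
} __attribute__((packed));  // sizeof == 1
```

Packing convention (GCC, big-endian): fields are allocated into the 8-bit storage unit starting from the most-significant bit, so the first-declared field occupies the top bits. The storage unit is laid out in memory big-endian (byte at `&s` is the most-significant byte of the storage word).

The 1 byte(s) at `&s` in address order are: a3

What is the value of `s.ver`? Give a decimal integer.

[0]=0xa3 (big-endian) → word 0xa3
tag:1 @ bit 7 → (0xa3>>7)&0x1 = 0x1
addr_hi:1 @ bit 6 → (0xa3>>6)&0x1 = 0x0
seq:1 @ bit 5 → (0xa3>>5)&0x1 = 0x1
err:1 @ bit 4 → (0xa3>>4)&0x1 = 0x0
state:1 @ bit 3 → (0xa3>>3)&0x1 = 0x0
ver:3 @ bit 0 → (0xa3>>0)&0x7 = 0x3  ←
ver signed 3b, MSB=0: value = 3

3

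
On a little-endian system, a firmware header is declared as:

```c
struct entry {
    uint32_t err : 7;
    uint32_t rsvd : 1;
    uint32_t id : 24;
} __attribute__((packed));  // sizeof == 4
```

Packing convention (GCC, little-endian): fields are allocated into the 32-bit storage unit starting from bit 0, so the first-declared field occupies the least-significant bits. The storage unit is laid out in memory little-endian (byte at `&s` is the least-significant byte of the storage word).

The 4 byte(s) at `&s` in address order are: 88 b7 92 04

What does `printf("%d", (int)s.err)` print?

[0]=0x88 [1]=0xb7 [2]=0x92 [3]=0x04 (little-endian) → word 0x0492b788
err:7 @ bit 0 → (0x0492b788>>0)&0x7f = 0x8  ←
rsvd:1 @ bit 7 → (0x0492b788>>7)&0x1 = 0x1
id:24 @ bit 8 → (0x0492b788>>8)&0xffffff = 0x492b7

8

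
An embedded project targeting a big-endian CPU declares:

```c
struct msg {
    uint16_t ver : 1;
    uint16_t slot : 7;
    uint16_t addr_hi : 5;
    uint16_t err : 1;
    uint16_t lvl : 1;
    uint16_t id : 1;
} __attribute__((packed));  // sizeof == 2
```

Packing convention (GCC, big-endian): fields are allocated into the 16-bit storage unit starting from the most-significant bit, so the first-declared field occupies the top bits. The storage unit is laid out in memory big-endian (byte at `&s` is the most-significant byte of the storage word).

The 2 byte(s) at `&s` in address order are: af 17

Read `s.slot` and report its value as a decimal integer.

47

[0]=0xaf [1]=0x17 (big-endian) → word 0xaf17
ver:1 @ bit 15 → (0xaf17>>15)&0x1 = 0x1
slot:7 @ bit 8 → (0xaf17>>8)&0x7f = 0x2f  ←
addr_hi:5 @ bit 3 → (0xaf17>>3)&0x1f = 0x2
err:1 @ bit 2 → (0xaf17>>2)&0x1 = 0x1
lvl:1 @ bit 1 → (0xaf17>>1)&0x1 = 0x1
id:1 @ bit 0 → (0xaf17>>0)&0x1 = 0x1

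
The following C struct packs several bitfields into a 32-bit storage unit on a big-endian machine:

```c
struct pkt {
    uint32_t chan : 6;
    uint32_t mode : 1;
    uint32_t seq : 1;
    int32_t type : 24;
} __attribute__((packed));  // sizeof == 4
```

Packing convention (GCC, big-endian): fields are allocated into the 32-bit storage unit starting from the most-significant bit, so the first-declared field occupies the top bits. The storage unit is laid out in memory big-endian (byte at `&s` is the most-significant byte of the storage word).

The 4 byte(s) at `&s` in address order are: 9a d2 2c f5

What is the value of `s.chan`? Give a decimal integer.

38

[0]=0x9a [1]=0xd2 [2]=0x2c [3]=0xf5 (big-endian) → word 0x9ad22cf5
chan [26+:6] = (word>>26) & 0x3f = 38  ←
mode [25+:1] = (word>>25) & 0x1 = 1
seq [24+:1] = (word>>24) & 0x1 = 0
type [0+:24] = (word>>0) & 0xffffff = 13774069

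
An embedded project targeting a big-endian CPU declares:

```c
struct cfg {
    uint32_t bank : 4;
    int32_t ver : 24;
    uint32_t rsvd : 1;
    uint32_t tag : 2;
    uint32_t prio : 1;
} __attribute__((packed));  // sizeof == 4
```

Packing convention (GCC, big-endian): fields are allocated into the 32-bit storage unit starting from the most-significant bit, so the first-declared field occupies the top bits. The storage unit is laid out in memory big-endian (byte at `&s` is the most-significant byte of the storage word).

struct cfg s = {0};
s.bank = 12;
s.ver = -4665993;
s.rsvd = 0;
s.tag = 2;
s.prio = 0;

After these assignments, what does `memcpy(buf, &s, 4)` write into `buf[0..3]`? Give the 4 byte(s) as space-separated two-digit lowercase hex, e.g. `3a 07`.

bank (4b) val=12 bits=0xc at bit 28: 0xc0000000
ver (24b) val=-4665993 bits=0xb8cd77 at bit 4: 0xcb8cd770
rsvd (1b) val=0 bits=0x0 at bit 3: 0xcb8cd770
tag (2b) val=2 bits=0x2 at bit 1: 0xcb8cd774
prio (1b) val=0 bits=0x0 at bit 0: 0xcb8cd774
word = 0xcb8cd774 → big-endian bytes:
  [0]=0xcb  [1]=0x8c  [2]=0xd7  [3]=0x74

cb 8c d7 74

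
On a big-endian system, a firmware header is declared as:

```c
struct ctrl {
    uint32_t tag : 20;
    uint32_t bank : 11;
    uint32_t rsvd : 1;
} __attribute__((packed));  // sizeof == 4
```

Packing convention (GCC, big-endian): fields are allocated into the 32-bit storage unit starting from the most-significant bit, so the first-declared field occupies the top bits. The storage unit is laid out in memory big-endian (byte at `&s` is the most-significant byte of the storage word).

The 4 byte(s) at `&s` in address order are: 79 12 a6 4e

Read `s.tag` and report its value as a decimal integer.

495914

[0]=0x79 [1]=0x12 [2]=0xa6 [3]=0x4e (big-endian) → word 0x7912a64e
tag [12+:20] = (word>>12) & 0xfffff = 495914  ←
bank [1+:11] = (word>>1) & 0x7ff = 807
rsvd [0+:1] = (word>>0) & 0x1 = 0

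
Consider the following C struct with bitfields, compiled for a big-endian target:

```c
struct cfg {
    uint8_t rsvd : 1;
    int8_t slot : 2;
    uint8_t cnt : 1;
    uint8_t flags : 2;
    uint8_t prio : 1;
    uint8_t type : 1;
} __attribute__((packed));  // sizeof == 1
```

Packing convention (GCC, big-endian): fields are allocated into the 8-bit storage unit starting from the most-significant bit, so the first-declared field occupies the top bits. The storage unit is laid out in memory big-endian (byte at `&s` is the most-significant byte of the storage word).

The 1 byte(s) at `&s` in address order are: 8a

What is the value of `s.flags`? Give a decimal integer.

2

[0]=0x8a (big-endian) → word 0x8a
rsvd [7+:1] = (word>>7) & 0x1 = 1
slot [5+:2] = (word>>5) & 0x3 = 0
cnt [4+:1] = (word>>4) & 0x1 = 0
flags [2+:2] = (word>>2) & 0x3 = 2  ←
prio [1+:1] = (word>>1) & 0x1 = 1
type [0+:1] = (word>>0) & 0x1 = 0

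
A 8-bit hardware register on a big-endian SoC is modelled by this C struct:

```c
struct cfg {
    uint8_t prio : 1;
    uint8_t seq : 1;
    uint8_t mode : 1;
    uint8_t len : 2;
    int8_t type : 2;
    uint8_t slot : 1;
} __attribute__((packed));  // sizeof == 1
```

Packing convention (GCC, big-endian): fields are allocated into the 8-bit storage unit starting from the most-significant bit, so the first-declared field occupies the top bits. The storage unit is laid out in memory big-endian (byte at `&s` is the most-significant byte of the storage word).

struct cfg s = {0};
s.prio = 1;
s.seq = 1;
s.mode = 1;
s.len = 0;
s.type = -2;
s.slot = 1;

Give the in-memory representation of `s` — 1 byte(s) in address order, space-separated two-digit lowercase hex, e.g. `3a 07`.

e5

prio (1b) val=1 bits=0x1 at bit 7: 0x80
seq (1b) val=1 bits=0x1 at bit 6: 0xc0
mode (1b) val=1 bits=0x1 at bit 5: 0xe0
len (2b) val=0 bits=0x0 at bit 3: 0xe0
type (2b) val=-2 bits=0x2 at bit 1: 0xe4
slot (1b) val=1 bits=0x1 at bit 0: 0xe5
word = 0xe5 → big-endian bytes:
  [0]=0xe5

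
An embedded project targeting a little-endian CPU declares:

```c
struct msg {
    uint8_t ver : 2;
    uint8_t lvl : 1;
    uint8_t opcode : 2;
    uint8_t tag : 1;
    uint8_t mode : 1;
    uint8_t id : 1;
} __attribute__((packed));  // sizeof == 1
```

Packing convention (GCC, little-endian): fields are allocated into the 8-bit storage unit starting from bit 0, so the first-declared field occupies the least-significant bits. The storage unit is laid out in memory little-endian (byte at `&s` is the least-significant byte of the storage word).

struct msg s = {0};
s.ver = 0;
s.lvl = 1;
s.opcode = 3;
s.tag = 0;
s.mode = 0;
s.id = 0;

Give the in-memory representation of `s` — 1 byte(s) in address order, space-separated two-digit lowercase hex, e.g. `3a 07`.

[0+:2] ver=0 & 0x3 = 0x0; word=0x00
[2+:1] lvl=1 & 0x1 = 0x1; word=0x04
[3+:2] opcode=3 & 0x3 = 0x3; word=0x1c
[5+:1] tag=0 & 0x1 = 0x0; word=0x1c
[6+:1] mode=0 & 0x1 = 0x0; word=0x1c
[7+:1] id=0 & 0x1 = 0x0; word=0x1c
word = 0x1c → little-endian bytes:
  [0]=0x1c

1c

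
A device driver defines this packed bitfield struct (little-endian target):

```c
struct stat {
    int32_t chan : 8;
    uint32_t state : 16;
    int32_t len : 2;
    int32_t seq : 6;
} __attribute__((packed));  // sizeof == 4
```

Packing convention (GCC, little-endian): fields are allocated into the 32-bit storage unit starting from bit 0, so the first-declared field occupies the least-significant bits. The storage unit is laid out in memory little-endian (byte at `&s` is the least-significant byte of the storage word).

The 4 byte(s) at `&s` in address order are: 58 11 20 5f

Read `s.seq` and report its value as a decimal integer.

[0]=0x58 [1]=0x11 [2]=0x20 [3]=0x5f (little-endian) → word 0x5f201158
chan:8 @ bit 0 → (0x5f201158>>0)&0xff = 0x58
state:16 @ bit 8 → (0x5f201158>>8)&0xffff = 0x2011
len:2 @ bit 24 → (0x5f201158>>24)&0x3 = 0x3
seq:6 @ bit 26 → (0x5f201158>>26)&0x3f = 0x17  ←
seq signed 6b, MSB=0: value = 23

23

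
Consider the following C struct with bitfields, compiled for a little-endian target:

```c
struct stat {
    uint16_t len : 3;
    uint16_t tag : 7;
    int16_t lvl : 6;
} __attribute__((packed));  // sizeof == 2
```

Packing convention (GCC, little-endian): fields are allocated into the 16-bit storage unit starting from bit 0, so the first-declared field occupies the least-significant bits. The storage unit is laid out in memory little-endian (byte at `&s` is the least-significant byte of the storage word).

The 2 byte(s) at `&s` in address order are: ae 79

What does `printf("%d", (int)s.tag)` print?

[0]=0xae [1]=0x79 (little-endian) → word 0x79ae
len:3 @ bit 0 → (0x79ae>>0)&0x7 = 0x6
tag:7 @ bit 3 → (0x79ae>>3)&0x7f = 0x35  ←
lvl:6 @ bit 10 → (0x79ae>>10)&0x3f = 0x1e

53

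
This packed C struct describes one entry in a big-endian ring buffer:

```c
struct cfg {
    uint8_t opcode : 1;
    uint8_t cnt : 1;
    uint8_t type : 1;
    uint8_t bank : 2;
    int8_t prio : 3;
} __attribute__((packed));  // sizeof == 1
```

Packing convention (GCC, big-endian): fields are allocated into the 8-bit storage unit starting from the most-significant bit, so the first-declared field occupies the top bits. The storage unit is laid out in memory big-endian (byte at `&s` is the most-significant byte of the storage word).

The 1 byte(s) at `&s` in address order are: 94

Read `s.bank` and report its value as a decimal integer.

2

[0]=0x94 (big-endian) → word 0x94
opcode [7+:1] = (word>>7) & 0x1 = 1
cnt [6+:1] = (word>>6) & 0x1 = 0
type [5+:1] = (word>>5) & 0x1 = 0
bank [3+:2] = (word>>3) & 0x3 = 2  ←
prio [0+:3] = (word>>0) & 0x7 = 4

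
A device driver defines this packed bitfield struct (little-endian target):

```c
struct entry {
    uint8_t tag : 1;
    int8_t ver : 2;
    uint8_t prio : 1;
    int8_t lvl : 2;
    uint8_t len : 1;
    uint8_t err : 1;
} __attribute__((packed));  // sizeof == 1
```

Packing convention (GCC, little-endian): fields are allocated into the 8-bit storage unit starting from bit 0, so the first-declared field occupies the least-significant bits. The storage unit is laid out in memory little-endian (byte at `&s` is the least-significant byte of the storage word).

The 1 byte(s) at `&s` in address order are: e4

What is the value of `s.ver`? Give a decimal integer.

[0]=0xe4 (little-endian) → word 0xe4
tag:1 @ bit 0 → (0xe4>>0)&0x1 = 0x0
ver:2 @ bit 1 → (0xe4>>1)&0x3 = 0x2  ←
prio:1 @ bit 3 → (0xe4>>3)&0x1 = 0x0
lvl:2 @ bit 4 → (0xe4>>4)&0x3 = 0x2
len:1 @ bit 6 → (0xe4>>6)&0x1 = 0x1
err:1 @ bit 7 → (0xe4>>7)&0x1 = 0x1
ver signed 2b, MSB=1: 2 - 4 = -2

-2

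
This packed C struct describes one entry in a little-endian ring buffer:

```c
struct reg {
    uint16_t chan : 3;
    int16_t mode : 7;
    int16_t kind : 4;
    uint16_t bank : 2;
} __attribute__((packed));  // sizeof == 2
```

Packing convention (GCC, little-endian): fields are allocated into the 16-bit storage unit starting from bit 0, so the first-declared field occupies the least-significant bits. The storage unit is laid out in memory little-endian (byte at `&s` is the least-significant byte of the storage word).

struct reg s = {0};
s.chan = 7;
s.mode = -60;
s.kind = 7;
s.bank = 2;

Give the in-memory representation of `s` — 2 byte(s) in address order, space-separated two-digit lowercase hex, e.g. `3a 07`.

chan (3b) val=7 bits=0x7 at bit 0: 0x0007
mode (7b) val=-60 bits=0x44 at bit 3: 0x0227
kind (4b) val=7 bits=0x7 at bit 10: 0x1e27
bank (2b) val=2 bits=0x2 at bit 14: 0x9e27
word = 0x9e27 → little-endian bytes:
  [0]=0x27  [1]=0x9e

27 9e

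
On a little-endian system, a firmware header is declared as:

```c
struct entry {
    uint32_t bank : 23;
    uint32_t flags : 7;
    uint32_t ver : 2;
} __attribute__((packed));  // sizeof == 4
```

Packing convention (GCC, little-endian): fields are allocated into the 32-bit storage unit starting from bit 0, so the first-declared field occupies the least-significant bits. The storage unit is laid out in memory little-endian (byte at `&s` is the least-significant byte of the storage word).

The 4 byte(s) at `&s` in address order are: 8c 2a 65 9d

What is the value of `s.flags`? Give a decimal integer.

[0]=0x8c [1]=0x2a [2]=0x65 [3]=0x9d (little-endian) → word 0x9d652a8c
bank:23 @ bit 0 → (0x9d652a8c>>0)&0x7fffff = 0x652a8c
flags:7 @ bit 23 → (0x9d652a8c>>23)&0x7f = 0x3a  ←
ver:2 @ bit 30 → (0x9d652a8c>>30)&0x3 = 0x2

58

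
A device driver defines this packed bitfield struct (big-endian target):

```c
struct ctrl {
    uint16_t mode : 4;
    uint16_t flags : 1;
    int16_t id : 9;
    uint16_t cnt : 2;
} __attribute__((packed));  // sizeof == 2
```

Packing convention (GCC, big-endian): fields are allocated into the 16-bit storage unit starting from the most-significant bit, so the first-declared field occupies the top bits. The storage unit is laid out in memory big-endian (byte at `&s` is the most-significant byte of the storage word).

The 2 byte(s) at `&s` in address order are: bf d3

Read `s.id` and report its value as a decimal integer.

-12

[0]=0xbf [1]=0xd3 (big-endian) → word 0xbfd3
mode:4 @ bit 12 → (0xbfd3>>12)&0xf = 0xb
flags:1 @ bit 11 → (0xbfd3>>11)&0x1 = 0x1
id:9 @ bit 2 → (0xbfd3>>2)&0x1ff = 0x1f4  ←
cnt:2 @ bit 0 → (0xbfd3>>0)&0x3 = 0x3
id signed 9b, MSB=1: 500 - 512 = -12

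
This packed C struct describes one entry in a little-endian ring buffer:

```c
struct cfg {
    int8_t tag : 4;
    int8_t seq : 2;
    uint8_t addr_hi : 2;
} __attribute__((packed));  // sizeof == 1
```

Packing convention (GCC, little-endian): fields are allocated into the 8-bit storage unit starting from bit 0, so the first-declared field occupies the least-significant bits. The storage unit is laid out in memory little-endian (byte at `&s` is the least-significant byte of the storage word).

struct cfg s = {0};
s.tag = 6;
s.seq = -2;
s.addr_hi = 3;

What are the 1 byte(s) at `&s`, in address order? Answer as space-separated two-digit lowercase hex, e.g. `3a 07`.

[0+:4] tag=6 & 0xf = 0x6; word=0x06
[4+:2] seq=-2 & 0x3 = 0x2; word=0x26
[6+:2] addr_hi=3 & 0x3 = 0x3; word=0xe6
word = 0xe6 → little-endian bytes:
  [0]=0xe6

e6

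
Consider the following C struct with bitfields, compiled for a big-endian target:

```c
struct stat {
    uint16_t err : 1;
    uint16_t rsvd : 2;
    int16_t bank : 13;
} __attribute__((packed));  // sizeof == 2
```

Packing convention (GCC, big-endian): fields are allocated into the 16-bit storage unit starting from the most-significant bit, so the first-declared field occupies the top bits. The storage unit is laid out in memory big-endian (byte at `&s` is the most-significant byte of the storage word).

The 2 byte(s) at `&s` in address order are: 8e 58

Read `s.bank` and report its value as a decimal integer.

3672

[0]=0x8e [1]=0x58 (big-endian) → word 0x8e58
err [15+:1] = (word>>15) & 0x1 = 1
rsvd [13+:2] = (word>>13) & 0x3 = 0
bank [0+:13] = (word>>0) & 0x1fff = 3672  ←
bank signed 13b, MSB=0: value = 3672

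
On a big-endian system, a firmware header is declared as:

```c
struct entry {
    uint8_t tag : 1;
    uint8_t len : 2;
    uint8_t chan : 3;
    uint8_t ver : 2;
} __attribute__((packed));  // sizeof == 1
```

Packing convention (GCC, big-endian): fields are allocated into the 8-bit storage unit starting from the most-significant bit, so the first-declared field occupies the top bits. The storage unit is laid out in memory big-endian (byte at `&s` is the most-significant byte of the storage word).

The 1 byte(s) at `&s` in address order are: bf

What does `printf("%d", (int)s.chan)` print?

7

[0]=0xbf (big-endian) → word 0xbf
tag:1 @ bit 7 → (0xbf>>7)&0x1 = 0x1
len:2 @ bit 5 → (0xbf>>5)&0x3 = 0x1
chan:3 @ bit 2 → (0xbf>>2)&0x7 = 0x7  ←
ver:2 @ bit 0 → (0xbf>>0)&0x3 = 0x3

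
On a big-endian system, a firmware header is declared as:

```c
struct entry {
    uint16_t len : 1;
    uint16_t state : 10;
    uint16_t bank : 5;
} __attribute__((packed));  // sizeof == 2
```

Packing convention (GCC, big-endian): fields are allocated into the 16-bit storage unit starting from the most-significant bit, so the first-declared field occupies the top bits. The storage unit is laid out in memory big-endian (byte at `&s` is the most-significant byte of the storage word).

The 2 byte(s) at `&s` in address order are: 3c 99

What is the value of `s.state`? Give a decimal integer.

484

[0]=0x3c [1]=0x99 (big-endian) → word 0x3c99
len:1 @ bit 15 → (0x3c99>>15)&0x1 = 0x0
state:10 @ bit 5 → (0x3c99>>5)&0x3ff = 0x1e4  ←
bank:5 @ bit 0 → (0x3c99>>0)&0x1f = 0x19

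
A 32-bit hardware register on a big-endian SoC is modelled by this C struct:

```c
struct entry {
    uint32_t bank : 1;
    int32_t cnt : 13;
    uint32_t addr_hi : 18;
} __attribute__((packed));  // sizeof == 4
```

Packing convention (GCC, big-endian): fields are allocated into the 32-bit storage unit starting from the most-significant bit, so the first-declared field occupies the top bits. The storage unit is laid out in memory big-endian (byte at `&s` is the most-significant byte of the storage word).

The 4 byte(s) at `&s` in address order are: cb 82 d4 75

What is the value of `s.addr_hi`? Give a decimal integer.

185461

[0]=0xcb [1]=0x82 [2]=0xd4 [3]=0x75 (big-endian) → word 0xcb82d475
bank [31+:1] = (word>>31) & 0x1 = 1
cnt [18+:13] = (word>>18) & 0x1fff = 4832
addr_hi [0+:18] = (word>>0) & 0x3ffff = 185461  ←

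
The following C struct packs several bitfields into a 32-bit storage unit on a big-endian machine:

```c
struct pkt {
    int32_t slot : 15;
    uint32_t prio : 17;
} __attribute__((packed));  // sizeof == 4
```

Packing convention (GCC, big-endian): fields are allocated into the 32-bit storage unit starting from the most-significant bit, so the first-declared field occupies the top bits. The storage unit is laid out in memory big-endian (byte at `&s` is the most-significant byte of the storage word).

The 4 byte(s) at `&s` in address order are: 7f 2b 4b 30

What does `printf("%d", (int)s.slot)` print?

16277

[0]=0x7f [1]=0x2b [2]=0x4b [3]=0x30 (big-endian) → word 0x7f2b4b30
slot [17+:15] = (word>>17) & 0x7fff = 16277  ←
prio [0+:17] = (word>>0) & 0x1ffff = 84784
slot signed 15b, MSB=0: value = 16277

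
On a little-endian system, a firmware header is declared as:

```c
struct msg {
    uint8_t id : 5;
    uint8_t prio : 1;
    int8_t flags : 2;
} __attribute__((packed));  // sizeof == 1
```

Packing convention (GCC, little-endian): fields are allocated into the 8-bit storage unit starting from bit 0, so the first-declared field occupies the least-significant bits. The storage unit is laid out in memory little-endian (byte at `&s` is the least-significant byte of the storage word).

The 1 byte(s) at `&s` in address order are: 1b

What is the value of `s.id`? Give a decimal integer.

[0]=0x1b (little-endian) → word 0x1b
id [0+:5] = (word>>0) & 0x1f = 27  ←
prio [5+:1] = (word>>5) & 0x1 = 0
flags [6+:2] = (word>>6) & 0x3 = 0

27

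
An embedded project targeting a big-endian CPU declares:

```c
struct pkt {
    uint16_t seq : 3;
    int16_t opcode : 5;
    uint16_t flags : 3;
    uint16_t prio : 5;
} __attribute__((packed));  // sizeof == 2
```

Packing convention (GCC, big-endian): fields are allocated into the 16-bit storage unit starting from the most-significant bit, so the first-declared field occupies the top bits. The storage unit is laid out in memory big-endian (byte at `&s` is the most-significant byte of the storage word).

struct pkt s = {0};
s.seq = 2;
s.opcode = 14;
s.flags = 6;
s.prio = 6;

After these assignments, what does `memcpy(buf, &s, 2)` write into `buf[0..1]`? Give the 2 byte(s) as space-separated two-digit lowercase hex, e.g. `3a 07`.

[13+:3] seq=2 & 0x7 = 0x2; word=0x4000
[8+:5] opcode=14 & 0x1f = 0xe; word=0x4e00
[5+:3] flags=6 & 0x7 = 0x6; word=0x4ec0
[0+:5] prio=6 & 0x1f = 0x6; word=0x4ec6
word = 0x4ec6 → big-endian bytes:
  [0]=0x4e  [1]=0xc6

4e c6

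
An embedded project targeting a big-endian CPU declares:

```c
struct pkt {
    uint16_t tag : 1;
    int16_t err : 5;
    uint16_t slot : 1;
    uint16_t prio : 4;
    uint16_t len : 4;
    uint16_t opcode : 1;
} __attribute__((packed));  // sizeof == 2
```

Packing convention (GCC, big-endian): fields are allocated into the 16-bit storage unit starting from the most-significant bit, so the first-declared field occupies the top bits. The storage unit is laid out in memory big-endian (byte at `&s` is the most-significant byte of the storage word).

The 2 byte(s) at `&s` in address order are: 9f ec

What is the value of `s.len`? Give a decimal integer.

[0]=0x9f [1]=0xec (big-endian) → word 0x9fec
tag:1 @ bit 15 → (0x9fec>>15)&0x1 = 0x1
err:5 @ bit 10 → (0x9fec>>10)&0x1f = 0x7
slot:1 @ bit 9 → (0x9fec>>9)&0x1 = 0x1
prio:4 @ bit 5 → (0x9fec>>5)&0xf = 0xf
len:4 @ bit 1 → (0x9fec>>1)&0xf = 0x6  ←
opcode:1 @ bit 0 → (0x9fec>>0)&0x1 = 0x0

6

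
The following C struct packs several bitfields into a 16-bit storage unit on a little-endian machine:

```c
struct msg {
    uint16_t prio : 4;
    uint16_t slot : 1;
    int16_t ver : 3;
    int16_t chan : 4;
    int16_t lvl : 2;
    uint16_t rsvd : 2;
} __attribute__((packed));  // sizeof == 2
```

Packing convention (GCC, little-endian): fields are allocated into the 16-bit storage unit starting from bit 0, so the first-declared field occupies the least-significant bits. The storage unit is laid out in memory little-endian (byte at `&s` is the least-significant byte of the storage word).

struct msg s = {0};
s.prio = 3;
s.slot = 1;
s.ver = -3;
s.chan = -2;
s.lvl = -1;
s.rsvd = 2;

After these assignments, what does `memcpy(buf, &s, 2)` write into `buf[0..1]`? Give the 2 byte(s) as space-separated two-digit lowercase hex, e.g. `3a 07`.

b3 be

prio:4 = 3 → 0x3 << 0 → word 0x0003
slot:1 = 1 → 0x1 << 4 → word 0x0013
ver:3 = -3 → 0x5 << 5 → word 0x00b3
chan:4 = -2 → 0xe << 8 → word 0x0eb3
lvl:2 = -1 → 0x3 << 12 → word 0x3eb3
rsvd:2 = 2 → 0x2 << 14 → word 0xbeb3
word = 0xbeb3 → little-endian bytes:
  [0]=0xb3  [1]=0xbe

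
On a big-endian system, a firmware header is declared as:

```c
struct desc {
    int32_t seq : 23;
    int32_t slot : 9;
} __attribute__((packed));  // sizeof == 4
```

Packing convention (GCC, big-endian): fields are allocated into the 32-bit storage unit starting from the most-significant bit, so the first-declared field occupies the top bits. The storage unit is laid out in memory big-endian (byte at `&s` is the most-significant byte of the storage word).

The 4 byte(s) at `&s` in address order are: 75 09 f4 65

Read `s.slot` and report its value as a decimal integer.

[0]=0x75 [1]=0x09 [2]=0xf4 [3]=0x65 (big-endian) → word 0x7509f465
seq:23 @ bit 9 → (0x7509f465>>9)&0x7fffff = 0x3a84fa
slot:9 @ bit 0 → (0x7509f465>>0)&0x1ff = 0x65  ←
slot signed 9b, MSB=0: value = 101

101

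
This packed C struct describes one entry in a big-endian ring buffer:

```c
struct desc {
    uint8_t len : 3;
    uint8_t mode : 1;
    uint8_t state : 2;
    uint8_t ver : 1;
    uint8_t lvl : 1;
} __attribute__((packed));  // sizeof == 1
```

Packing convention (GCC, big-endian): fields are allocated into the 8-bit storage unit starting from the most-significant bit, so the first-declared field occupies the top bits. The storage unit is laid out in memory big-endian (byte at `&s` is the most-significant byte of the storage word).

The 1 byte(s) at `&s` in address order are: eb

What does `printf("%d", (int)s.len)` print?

[0]=0xeb (big-endian) → word 0xeb
len:3 @ bit 5 → (0xeb>>5)&0x7 = 0x7  ←
mode:1 @ bit 4 → (0xeb>>4)&0x1 = 0x0
state:2 @ bit 2 → (0xeb>>2)&0x3 = 0x2
ver:1 @ bit 1 → (0xeb>>1)&0x1 = 0x1
lvl:1 @ bit 0 → (0xeb>>0)&0x1 = 0x1

7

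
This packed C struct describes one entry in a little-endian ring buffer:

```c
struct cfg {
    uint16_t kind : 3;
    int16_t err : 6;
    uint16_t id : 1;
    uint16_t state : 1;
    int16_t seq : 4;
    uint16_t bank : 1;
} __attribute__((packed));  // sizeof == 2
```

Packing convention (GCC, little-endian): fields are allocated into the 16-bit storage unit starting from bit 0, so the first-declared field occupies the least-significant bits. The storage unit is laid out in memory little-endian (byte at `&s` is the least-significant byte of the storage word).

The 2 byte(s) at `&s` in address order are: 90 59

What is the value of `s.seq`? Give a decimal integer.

[0]=0x90 [1]=0x59 (little-endian) → word 0x5990
kind:3 @ bit 0 → (0x5990>>0)&0x7 = 0x0
err:6 @ bit 3 → (0x5990>>3)&0x3f = 0x32
id:1 @ bit 9 → (0x5990>>9)&0x1 = 0x0
state:1 @ bit 10 → (0x5990>>10)&0x1 = 0x0
seq:4 @ bit 11 → (0x5990>>11)&0xf = 0xb  ←
bank:1 @ bit 15 → (0x5990>>15)&0x1 = 0x0
seq signed 4b, MSB=1: 11 - 16 = -5

-5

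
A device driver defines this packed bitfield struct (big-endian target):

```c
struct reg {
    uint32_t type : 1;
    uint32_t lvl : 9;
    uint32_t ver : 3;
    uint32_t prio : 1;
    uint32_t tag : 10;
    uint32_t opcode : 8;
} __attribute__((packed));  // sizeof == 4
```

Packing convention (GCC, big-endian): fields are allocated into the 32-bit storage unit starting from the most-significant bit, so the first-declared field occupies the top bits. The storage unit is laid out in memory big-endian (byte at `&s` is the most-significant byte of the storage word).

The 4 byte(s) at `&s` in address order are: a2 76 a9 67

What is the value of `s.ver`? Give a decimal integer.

[0]=0xa2 [1]=0x76 [2]=0xa9 [3]=0x67 (big-endian) → word 0xa276a967
type:1 @ bit 31 → (0xa276a967>>31)&0x1 = 0x1
lvl:9 @ bit 22 → (0xa276a967>>22)&0x1ff = 0x89
ver:3 @ bit 19 → (0xa276a967>>19)&0x7 = 0x6  ←
prio:1 @ bit 18 → (0xa276a967>>18)&0x1 = 0x1
tag:10 @ bit 8 → (0xa276a967>>8)&0x3ff = 0x2a9
opcode:8 @ bit 0 → (0xa276a967>>0)&0xff = 0x67

6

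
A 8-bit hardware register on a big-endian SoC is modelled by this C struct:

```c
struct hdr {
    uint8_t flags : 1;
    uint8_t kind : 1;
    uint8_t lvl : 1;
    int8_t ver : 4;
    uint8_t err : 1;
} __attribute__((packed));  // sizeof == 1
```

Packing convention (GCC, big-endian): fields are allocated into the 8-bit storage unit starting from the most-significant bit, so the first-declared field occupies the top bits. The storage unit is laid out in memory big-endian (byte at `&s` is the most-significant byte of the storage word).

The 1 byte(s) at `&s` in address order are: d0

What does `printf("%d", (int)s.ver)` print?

-8

[0]=0xd0 (big-endian) → word 0xd0
flags:1 @ bit 7 → (0xd0>>7)&0x1 = 0x1
kind:1 @ bit 6 → (0xd0>>6)&0x1 = 0x1
lvl:1 @ bit 5 → (0xd0>>5)&0x1 = 0x0
ver:4 @ bit 1 → (0xd0>>1)&0xf = 0x8  ←
err:1 @ bit 0 → (0xd0>>0)&0x1 = 0x0
ver signed 4b, MSB=1: 8 - 16 = -8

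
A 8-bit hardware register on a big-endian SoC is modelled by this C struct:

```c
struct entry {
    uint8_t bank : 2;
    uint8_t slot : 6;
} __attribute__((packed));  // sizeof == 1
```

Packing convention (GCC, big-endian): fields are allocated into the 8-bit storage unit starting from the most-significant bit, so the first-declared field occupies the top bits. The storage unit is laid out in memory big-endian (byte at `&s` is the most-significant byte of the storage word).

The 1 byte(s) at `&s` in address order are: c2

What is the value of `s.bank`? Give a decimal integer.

3

[0]=0xc2 (big-endian) → word 0xc2
bank [6+:2] = (word>>6) & 0x3 = 3  ←
slot [0+:6] = (word>>0) & 0x3f = 2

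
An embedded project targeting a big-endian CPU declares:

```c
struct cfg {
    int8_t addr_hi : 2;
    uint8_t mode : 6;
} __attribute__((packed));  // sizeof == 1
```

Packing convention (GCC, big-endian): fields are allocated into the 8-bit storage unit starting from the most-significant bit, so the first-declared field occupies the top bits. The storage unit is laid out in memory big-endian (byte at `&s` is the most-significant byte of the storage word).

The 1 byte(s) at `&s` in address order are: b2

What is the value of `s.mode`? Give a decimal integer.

[0]=0xb2 (big-endian) → word 0xb2
addr_hi:2 @ bit 6 → (0xb2>>6)&0x3 = 0x2
mode:6 @ bit 0 → (0xb2>>0)&0x3f = 0x32  ←

50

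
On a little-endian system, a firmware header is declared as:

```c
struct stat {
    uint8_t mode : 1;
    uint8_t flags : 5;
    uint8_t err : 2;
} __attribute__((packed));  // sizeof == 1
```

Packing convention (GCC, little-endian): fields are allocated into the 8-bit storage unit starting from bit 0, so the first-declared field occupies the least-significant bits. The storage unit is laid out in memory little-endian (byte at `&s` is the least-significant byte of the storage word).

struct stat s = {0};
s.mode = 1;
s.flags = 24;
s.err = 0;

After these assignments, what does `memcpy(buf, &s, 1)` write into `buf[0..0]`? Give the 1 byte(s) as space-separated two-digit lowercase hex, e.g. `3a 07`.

31

mode (1b) val=1 bits=0x1 at bit 0: 0x01
flags (5b) val=24 bits=0x18 at bit 1: 0x31
err (2b) val=0 bits=0x0 at bit 6: 0x31
word = 0x31 → little-endian bytes:
  [0]=0x31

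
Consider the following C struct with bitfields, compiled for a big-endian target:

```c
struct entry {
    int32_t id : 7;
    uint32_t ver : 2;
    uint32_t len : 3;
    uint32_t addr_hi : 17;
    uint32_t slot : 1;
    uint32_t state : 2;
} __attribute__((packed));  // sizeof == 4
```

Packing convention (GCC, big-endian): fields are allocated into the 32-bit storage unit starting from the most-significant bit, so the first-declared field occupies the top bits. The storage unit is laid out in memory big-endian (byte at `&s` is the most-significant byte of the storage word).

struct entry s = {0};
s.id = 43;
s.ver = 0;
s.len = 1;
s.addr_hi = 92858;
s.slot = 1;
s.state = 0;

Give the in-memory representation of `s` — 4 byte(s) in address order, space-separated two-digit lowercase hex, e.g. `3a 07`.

56 1b 55 d4

id (7b) val=43 bits=0x2b at bit 25: 0x56000000
ver (2b) val=0 bits=0x0 at bit 23: 0x56000000
len (3b) val=1 bits=0x1 at bit 20: 0x56100000
addr_hi (17b) val=92858 bits=0x16aba at bit 3: 0x561b55d0
slot (1b) val=1 bits=0x1 at bit 2: 0x561b55d4
state (2b) val=0 bits=0x0 at bit 0: 0x561b55d4
word = 0x561b55d4 → big-endian bytes:
  [0]=0x56  [1]=0x1b  [2]=0x55  [3]=0xd4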